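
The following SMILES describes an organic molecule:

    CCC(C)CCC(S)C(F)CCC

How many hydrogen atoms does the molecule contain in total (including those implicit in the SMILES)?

Walk through each heavy atom and fill implicit hydrogens from standard valence (C 4, N 3, O 2, S 2, halogen 1):
  atom 1: C, bond orders sum to 1 (valence 4) → 3 H
  atom 2: C, bond orders sum to 2 (valence 4) → 2 H
  atom 3: C, bond orders sum to 3 (valence 4) → 1 H
  atom 4: C, bond orders sum to 1 (valence 4) → 3 H
  atom 5: C, bond orders sum to 2 (valence 4) → 2 H
  atom 6: C, bond orders sum to 2 (valence 4) → 2 H
  atom 7: C, bond orders sum to 3 (valence 4) → 1 H
  atom 8: S, bond orders sum to 1 (valence 2) → 1 H
  atom 9: C, bond orders sum to 3 (valence 4) → 1 H
  atom 10: F (halogen, monovalent) → 0 H
  atom 11: C, bond orders sum to 2 (valence 4) → 2 H
  atom 12: C, bond orders sum to 2 (valence 4) → 2 H
  atom 13: C, bond orders sum to 1 (valence 4) → 3 H
Total hydrogens: 23.

23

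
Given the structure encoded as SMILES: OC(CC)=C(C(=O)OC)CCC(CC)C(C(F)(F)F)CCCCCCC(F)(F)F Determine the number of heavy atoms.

Every atom symbol written in the SMILES (organic subset) is one heavy atom; implicit H are not written.
Heavy atoms by element → C:20, F:6, O:3.
Total: 29.

29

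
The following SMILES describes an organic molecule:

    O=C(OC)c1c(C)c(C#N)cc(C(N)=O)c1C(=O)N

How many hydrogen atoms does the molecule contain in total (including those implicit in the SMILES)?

11

Walk through each heavy atom and fill implicit hydrogens from standard valence (C 4, N 3, O 2, S 2, halogen 1); for lowercase aromatic atoms, an aromatic c carries 1 H when it has two neighbours and 0 H with three, and aromatic n carries 0 H:
  atom 1: O, bond orders sum to 2 (valence 2) → 0 H
  atom 2: C, bond orders sum to 4 (valence 4) → 0 H
  atom 3: O, bond orders sum to 2 (valence 2) → 0 H
  atom 4: C, bond orders sum to 1 (valence 4) → 3 H
  atom 5: aromatic c, 3 neighbours → 0 H
  atom 6: aromatic c, 3 neighbours → 0 H
  atom 7: C, bond orders sum to 1 (valence 4) → 3 H
  atom 8: aromatic c, 3 neighbours → 0 H
  atom 9: C, bond orders sum to 4 (valence 4) → 0 H
  atom 10: N, bond orders sum to 3 (valence 3) → 0 H
  atom 11: aromatic c, 2 neighbours → 1 H
  atom 12: aromatic c, 3 neighbours → 0 H
  atom 13: C, bond orders sum to 4 (valence 4) → 0 H
  atom 14: N, bond orders sum to 1 (valence 3) → 2 H
  atom 15: O, bond orders sum to 2 (valence 2) → 0 H
  atom 16: aromatic c, 3 neighbours → 0 H
  atom 17: C, bond orders sum to 4 (valence 4) → 0 H
  atom 18: O, bond orders sum to 2 (valence 2) → 0 H
  atom 19: N, bond orders sum to 1 (valence 3) → 2 H
Total hydrogens: 11.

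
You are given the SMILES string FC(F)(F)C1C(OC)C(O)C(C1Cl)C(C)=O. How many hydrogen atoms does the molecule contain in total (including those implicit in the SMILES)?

12

Walk through each heavy atom and fill implicit hydrogens from standard valence (C 4, N 3, O 2, S 2, halogen 1):
  atom 1: F (halogen, monovalent) → 0 H
  atom 2: C, bond orders sum to 4 (valence 4) → 0 H
  atom 3: F (halogen, monovalent) → 0 H
  atom 4: F (halogen, monovalent) → 0 H
  atom 5: C, bond orders sum to 3 (valence 4) → 1 H
  atom 6: C, bond orders sum to 3 (valence 4) → 1 H
  atom 7: O, bond orders sum to 2 (valence 2) → 0 H
  atom 8: C, bond orders sum to 1 (valence 4) → 3 H
  atom 9: C, bond orders sum to 3 (valence 4) → 1 H
  atom 10: O, bond orders sum to 1 (valence 2) → 1 H
  atom 11: C, bond orders sum to 3 (valence 4) → 1 H
  atom 12: C, bond orders sum to 3 (valence 4) → 1 H
  atom 13: Cl (halogen, monovalent) → 0 H
  atom 14: C, bond orders sum to 4 (valence 4) → 0 H
  atom 15: C, bond orders sum to 1 (valence 4) → 3 H
  atom 16: O, bond orders sum to 2 (valence 2) → 0 H
Total hydrogens: 12.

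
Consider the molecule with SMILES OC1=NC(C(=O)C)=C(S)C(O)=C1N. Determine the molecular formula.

Walk through each heavy atom and fill implicit hydrogens from standard valence (C 4, N 3, O 2, S 2, halogen 1):
  atom 1: O, bond orders sum to 1 (valence 2) → 1 H
  atom 2: C, bond orders sum to 4 (valence 4) → 0 H
  atom 3: N, bond orders sum to 3 (valence 3) → 0 H
  atom 4: C, bond orders sum to 4 (valence 4) → 0 H
  atom 5: C, bond orders sum to 4 (valence 4) → 0 H
  atom 6: O, bond orders sum to 2 (valence 2) → 0 H
  atom 7: C, bond orders sum to 1 (valence 4) → 3 H
  atom 8: C, bond orders sum to 4 (valence 4) → 0 H
  atom 9: S, bond orders sum to 1 (valence 2) → 1 H
  atom 10: C, bond orders sum to 4 (valence 4) → 0 H
  atom 11: O, bond orders sum to 1 (valence 2) → 1 H
  atom 12: C, bond orders sum to 4 (valence 4) → 0 H
  atom 13: N, bond orders sum to 1 (valence 3) → 2 H
Totals → C:7, H:8, N:2, O:3, S:1.
In Hill order: C7H8N2O3S.

C7H8N2O3S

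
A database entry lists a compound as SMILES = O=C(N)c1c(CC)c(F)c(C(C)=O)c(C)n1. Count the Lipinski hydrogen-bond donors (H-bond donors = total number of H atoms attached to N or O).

2

Donors: find every N or O and count the H atoms it carries.
  atom 1 (O): bond orders sum to 2 → 0 H
  atom 3 (N): bond orders sum to 1 → 2 H
  atom 13 (O): bond orders sum to 2 → 0 H
  atom 16 (N): bond orders sum to 3 → 0 H
Lipinski HBD = 2.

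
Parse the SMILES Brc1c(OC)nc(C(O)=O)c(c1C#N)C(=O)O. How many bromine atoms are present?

Scan the SMILES for Br atoms (remember two-letter symbols like Cl and Br are single atoms).
Bromine count: 1.

1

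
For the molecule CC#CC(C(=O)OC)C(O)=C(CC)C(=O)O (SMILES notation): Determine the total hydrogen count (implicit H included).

14

Walk through each heavy atom and fill implicit hydrogens from standard valence (C 4, N 3, O 2, S 2, halogen 1):
  atom 1: C, bond orders sum to 1 (valence 4) → 3 H
  atom 2: C, bond orders sum to 4 (valence 4) → 0 H
  atom 3: C, bond orders sum to 4 (valence 4) → 0 H
  atom 4: C, bond orders sum to 3 (valence 4) → 1 H
  atom 5: C, bond orders sum to 4 (valence 4) → 0 H
  atom 6: O, bond orders sum to 2 (valence 2) → 0 H
  atom 7: O, bond orders sum to 2 (valence 2) → 0 H
  atom 8: C, bond orders sum to 1 (valence 4) → 3 H
  atom 9: C, bond orders sum to 4 (valence 4) → 0 H
  atom 10: O, bond orders sum to 1 (valence 2) → 1 H
  atom 11: C, bond orders sum to 4 (valence 4) → 0 H
  atom 12: C, bond orders sum to 2 (valence 4) → 2 H
  atom 13: C, bond orders sum to 1 (valence 4) → 3 H
  atom 14: C, bond orders sum to 4 (valence 4) → 0 H
  atom 15: O, bond orders sum to 2 (valence 2) → 0 H
  atom 16: O, bond orders sum to 1 (valence 2) → 1 H
Total hydrogens: 14.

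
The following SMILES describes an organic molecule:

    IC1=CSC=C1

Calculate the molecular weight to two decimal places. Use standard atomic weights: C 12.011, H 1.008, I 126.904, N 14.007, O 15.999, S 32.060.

First, the molecular formula is C4H3IS (counting implicit H from valence).
  C: 4 × 12.011 = 48.044
  H: 3 × 1.008 = 3.024
  I: 1 × 126.904 = 126.904
  S: 1 × 32.060 = 32.060
Sum: 4×12.011 + 3×1.008 + 1×126.904 + 1×32.060 = 210.032 → 210.03 g/mol.

210.03 g/mol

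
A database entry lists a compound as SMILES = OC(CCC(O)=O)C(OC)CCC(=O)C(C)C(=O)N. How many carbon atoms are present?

Count every carbon token in the SMILES (each C, including those in ring-closure positions and inside branches).
Carbon count: 12.

12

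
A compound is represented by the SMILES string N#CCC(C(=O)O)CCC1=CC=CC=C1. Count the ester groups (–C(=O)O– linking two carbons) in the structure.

0

Scan the SMILES for the ester motif — none present.
Groups that are present: 1 carboxylic acid, 1 nitrile.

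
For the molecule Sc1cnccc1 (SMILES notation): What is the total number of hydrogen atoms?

Walk through each heavy atom and fill implicit hydrogens from standard valence (C 4, N 3, O 2, S 2, halogen 1); for lowercase aromatic atoms, an aromatic c carries 1 H when it has two neighbours and 0 H with three, and aromatic n carries 0 H:
  atom 1: S, bond orders sum to 1 (valence 2) → 1 H
  atom 2: aromatic c, 3 neighbours → 0 H
  atom 3: aromatic c, 2 neighbours → 1 H
  atom 4: aromatic n, 2 neighbours → 0 H
  atom 5: aromatic c, 2 neighbours → 1 H
  atom 6: aromatic c, 2 neighbours → 1 H
  atom 7: aromatic c, 2 neighbours → 1 H
Total hydrogens: 5.

5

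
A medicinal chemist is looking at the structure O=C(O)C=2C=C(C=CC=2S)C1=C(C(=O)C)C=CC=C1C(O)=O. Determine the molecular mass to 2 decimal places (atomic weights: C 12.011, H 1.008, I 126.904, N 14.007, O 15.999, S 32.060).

First, the molecular formula is C16H12O5S (counting implicit H from valence).
  C: 16 × 12.011 = 192.176
  H: 12 × 1.008 = 12.096
  O: 5 × 15.999 = 79.995
  S: 1 × 32.060 = 32.060
Sum: 16×12.011 + 12×1.008 + 5×15.999 + 1×32.060 = 316.327 → 316.33 g/mol.

316.33 g/mol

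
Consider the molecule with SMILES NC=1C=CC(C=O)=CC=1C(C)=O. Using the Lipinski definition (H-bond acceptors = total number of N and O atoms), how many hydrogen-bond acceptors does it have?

3

N atoms: 1; O atoms: 2.
Lipinski HBA = 1 + 2 = 3.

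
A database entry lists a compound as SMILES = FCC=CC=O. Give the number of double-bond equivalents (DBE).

Molecular formula: C4H5FO.
DoU = (2C + 2 + N − H − X) / 2, where X is the halogen count and O/S are ignored.
    = (2·4 + 2 + 0 − 5 − 1) / 2 = 4 / 2 = 2.

2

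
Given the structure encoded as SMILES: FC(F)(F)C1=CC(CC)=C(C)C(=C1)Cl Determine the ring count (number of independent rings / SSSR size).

In SMILES, each pair of matching ring-closure digits denotes one ring-closing bond; the number of such bonds equals the number of independent rings.
Ring-closure bonds here: 1.

1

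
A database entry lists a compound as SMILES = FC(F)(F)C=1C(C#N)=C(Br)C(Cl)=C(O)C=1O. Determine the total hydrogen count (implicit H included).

Walk through each heavy atom and fill implicit hydrogens from standard valence (C 4, N 3, O 2, S 2, halogen 1):
  atom 1: F (halogen, monovalent) → 0 H
  atom 2: C, bond orders sum to 4 (valence 4) → 0 H
  atom 3: F (halogen, monovalent) → 0 H
  atom 4: F (halogen, monovalent) → 0 H
  atom 5: C, bond orders sum to 4 (valence 4) → 0 H
  atom 6: C, bond orders sum to 4 (valence 4) → 0 H
  atom 7: C, bond orders sum to 4 (valence 4) → 0 H
  atom 8: N, bond orders sum to 3 (valence 3) → 0 H
  atom 9: C, bond orders sum to 4 (valence 4) → 0 H
  atom 10: Br (halogen, monovalent) → 0 H
  atom 11: C, bond orders sum to 4 (valence 4) → 0 H
  atom 12: Cl (halogen, monovalent) → 0 H
  atom 13: C, bond orders sum to 4 (valence 4) → 0 H
  atom 14: O, bond orders sum to 1 (valence 2) → 1 H
  atom 15: C, bond orders sum to 4 (valence 4) → 0 H
  atom 16: O, bond orders sum to 1 (valence 2) → 1 H
Total hydrogens: 2.

2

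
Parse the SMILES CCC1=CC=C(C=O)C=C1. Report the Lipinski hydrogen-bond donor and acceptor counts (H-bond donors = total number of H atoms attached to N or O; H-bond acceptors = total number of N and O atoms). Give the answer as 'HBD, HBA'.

0, 1

Donors: find every N or O and count the H atoms it carries.
  atom 8 (O): bond orders sum to 2 → 0 H
Lipinski HBD = 0.
Acceptors: N atoms = 0, O atoms = 1 → HBA = 1.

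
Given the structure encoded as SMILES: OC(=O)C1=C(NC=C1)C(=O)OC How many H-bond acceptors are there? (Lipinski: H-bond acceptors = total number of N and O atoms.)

5

N atoms: 1; O atoms: 4.
Lipinski HBA = 1 + 4 = 5.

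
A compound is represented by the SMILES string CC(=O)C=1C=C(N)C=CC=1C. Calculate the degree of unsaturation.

Degree of unsaturation = (number of rings) + (number of π bonds).
Ring closures in the SMILES: 1.
π bonds: 4 double bonds (each 1 DoU) → 4 DoU from unsaturation.
Total DoU = 1 + 4 = 5.

5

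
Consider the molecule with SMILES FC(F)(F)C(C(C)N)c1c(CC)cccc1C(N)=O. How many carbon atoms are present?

13

Count every carbon token in the SMILES (each C, including those in ring-closure positions and inside branches).
Carbon count: 13.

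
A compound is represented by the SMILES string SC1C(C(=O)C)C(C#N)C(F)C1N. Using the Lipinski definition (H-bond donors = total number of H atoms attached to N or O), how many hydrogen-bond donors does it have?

Donors: find every N or O and count the H atoms it carries.
  atom 5 (O): bond orders sum to 2 → 0 H
  atom 9 (N): bond orders sum to 3 → 0 H
  atom 13 (N): bond orders sum to 1 → 2 H
Lipinski HBD = 2.

2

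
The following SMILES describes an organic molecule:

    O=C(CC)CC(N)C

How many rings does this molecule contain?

In SMILES, each pair of matching ring-closure digits denotes one ring-closing bond; the number of such bonds equals the number of independent rings.
Ring-closure bonds here: 0.

0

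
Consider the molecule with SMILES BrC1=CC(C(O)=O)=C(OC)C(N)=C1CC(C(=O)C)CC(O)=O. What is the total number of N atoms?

Scan the SMILES for N atoms (remember two-letter symbols like Cl and Br are single atoms).
Nitrogen count: 1.

1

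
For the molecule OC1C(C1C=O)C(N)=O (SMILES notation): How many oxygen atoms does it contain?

Scan the SMILES for O atoms (remember two-letter symbols like Cl and Br are single atoms).
Oxygen count: 3.

3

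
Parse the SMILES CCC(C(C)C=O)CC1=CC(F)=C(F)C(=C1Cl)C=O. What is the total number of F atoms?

Scan the SMILES for F atoms (remember two-letter symbols like Cl and Br are single atoms).
Fluorine count: 2.

2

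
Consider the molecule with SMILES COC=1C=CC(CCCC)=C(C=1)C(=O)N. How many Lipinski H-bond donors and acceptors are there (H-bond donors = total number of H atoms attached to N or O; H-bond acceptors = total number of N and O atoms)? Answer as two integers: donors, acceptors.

2, 3

Donors: find every N or O and count the H atoms it carries.
  atom 2 (O): bond orders sum to 2 → 0 H
  atom 14 (O): bond orders sum to 2 → 0 H
  atom 15 (N): bond orders sum to 1 → 2 H
Lipinski HBD = 2.
Acceptors: N atoms = 1, O atoms = 2 → HBA = 3.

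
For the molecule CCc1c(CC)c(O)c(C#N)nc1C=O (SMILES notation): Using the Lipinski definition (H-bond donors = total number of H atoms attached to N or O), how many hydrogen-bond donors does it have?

Donors: find every N or O and count the H atoms it carries.
  atom 8 (O): bond orders sum to 1 → 1 H
  atom 11 (N): bond orders sum to 3 → 0 H
  atom 12 (N): bond orders sum to 3 → 0 H
  atom 15 (O): bond orders sum to 2 → 0 H
Lipinski HBD = 1.

1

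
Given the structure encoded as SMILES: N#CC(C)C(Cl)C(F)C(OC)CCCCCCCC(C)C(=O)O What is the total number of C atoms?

Count every carbon token in the SMILES (each C, including those in ring-closure positions and inside branches).
Carbon count: 17.

17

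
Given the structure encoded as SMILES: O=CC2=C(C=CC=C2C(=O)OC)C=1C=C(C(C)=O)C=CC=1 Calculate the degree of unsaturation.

Molecular formula: C17H14O4.
DoU = (2C + 2 + N − H − X) / 2, where X is the halogen count and O/S are ignored.
    = (2·17 + 2 + 0 − 14 − 0) / 2 = 22 / 2 = 11.

11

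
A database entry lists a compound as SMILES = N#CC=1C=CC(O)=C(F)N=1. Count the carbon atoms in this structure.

Count every carbon token in the SMILES (each C, including those in ring-closure positions and inside branches).
Carbon count: 6.

6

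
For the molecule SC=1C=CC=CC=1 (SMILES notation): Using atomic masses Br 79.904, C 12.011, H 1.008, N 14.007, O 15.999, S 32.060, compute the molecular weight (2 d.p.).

First, the molecular formula is C6H6S (counting implicit H from valence).
  C: 6 × 12.011 = 72.066
  H: 6 × 1.008 = 6.048
  S: 1 × 32.060 = 32.060
Sum: 6×12.011 + 6×1.008 + 1×32.060 = 110.174 → 110.17 g/mol.

110.17 g/mol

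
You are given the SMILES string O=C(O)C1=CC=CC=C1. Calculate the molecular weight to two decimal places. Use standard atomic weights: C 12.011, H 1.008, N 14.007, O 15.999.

122.12 g/mol

First, the molecular formula is C7H6O2 (counting implicit H from valence).
  C: 7 × 12.011 = 84.077
  H: 6 × 1.008 = 6.048
  O: 2 × 15.999 = 31.998
Sum: 7×12.011 + 6×1.008 + 2×15.999 = 122.123 → 122.12 g/mol.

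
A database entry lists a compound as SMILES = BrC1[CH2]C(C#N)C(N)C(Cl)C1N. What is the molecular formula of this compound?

C7H11BrClN3

Walk through each heavy atom and fill implicit hydrogens from standard valence (C 4, N 3, O 2, S 2, halogen 1):
  atom 1: Br (halogen, monovalent) → 0 H
  atom 2: C, bond orders sum to 3 (valence 4) → 1 H
  atom 3: C with explicit H count 2
  atom 4: C, bond orders sum to 3 (valence 4) → 1 H
  atom 5: C, bond orders sum to 4 (valence 4) → 0 H
  atom 6: N, bond orders sum to 3 (valence 3) → 0 H
  atom 7: C, bond orders sum to 3 (valence 4) → 1 H
  atom 8: N, bond orders sum to 1 (valence 3) → 2 H
  atom 9: C, bond orders sum to 3 (valence 4) → 1 H
  atom 10: Cl (halogen, monovalent) → 0 H
  atom 11: C, bond orders sum to 3 (valence 4) → 1 H
  atom 12: N, bond orders sum to 1 (valence 3) → 2 H
Totals → C:7, H:11, Br:1, Cl:1, N:3.
In Hill order: C7H11BrClN3.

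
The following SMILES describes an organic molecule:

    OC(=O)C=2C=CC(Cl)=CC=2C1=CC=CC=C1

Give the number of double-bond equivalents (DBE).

9

Molecular formula: C13H9ClO2.
DoU = (2C + 2 + N − H − X) / 2, where X is the halogen count and O/S are ignored.
    = (2·13 + 2 + 0 − 9 − 1) / 2 = 18 / 2 = 9.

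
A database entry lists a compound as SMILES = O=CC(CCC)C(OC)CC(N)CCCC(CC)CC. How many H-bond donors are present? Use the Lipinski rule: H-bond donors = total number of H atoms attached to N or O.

2

Donors: find every N or O and count the H atoms it carries.
  atom 1 (O): bond orders sum to 2 → 0 H
  atom 8 (O): bond orders sum to 2 → 0 H
  atom 12 (N): bond orders sum to 1 → 2 H
Lipinski HBD = 2.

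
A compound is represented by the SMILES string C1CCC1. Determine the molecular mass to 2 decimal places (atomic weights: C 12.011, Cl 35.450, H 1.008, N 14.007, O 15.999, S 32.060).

56.11 g/mol

First, the molecular formula is C4H8 (counting implicit H from valence).
  C: 4 × 12.011 = 48.044
  H: 8 × 1.008 = 8.064
Sum: 4×12.011 + 8×1.008 = 56.108 → 56.11 g/mol.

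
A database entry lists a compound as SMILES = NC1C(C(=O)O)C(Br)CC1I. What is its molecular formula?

C6H9BrINO2

Walk through each heavy atom and fill implicit hydrogens from standard valence (C 4, N 3, O 2, S 2, halogen 1):
  atom 1: N, bond orders sum to 1 (valence 3) → 2 H
  atom 2: C, bond orders sum to 3 (valence 4) → 1 H
  atom 3: C, bond orders sum to 3 (valence 4) → 1 H
  atom 4: C, bond orders sum to 4 (valence 4) → 0 H
  atom 5: O, bond orders sum to 2 (valence 2) → 0 H
  atom 6: O, bond orders sum to 1 (valence 2) → 1 H
  atom 7: C, bond orders sum to 3 (valence 4) → 1 H
  atom 8: Br (halogen, monovalent) → 0 H
  atom 9: C, bond orders sum to 2 (valence 4) → 2 H
  atom 10: C, bond orders sum to 3 (valence 4) → 1 H
  atom 11: I (halogen, monovalent) → 0 H
Totals → C:6, H:9, Br:1, I:1, N:1, O:2.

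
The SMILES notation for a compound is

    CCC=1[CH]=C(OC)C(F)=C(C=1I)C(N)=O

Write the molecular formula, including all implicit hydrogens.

Walk through each heavy atom and fill implicit hydrogens from standard valence (C 4, N 3, O 2, S 2, halogen 1):
  atom 1: C, bond orders sum to 1 (valence 4) → 3 H
  atom 2: C, bond orders sum to 2 (valence 4) → 2 H
  atom 3: C, bond orders sum to 4 (valence 4) → 0 H
  atom 4: C with explicit H count 1
  atom 5: C, bond orders sum to 4 (valence 4) → 0 H
  atom 6: O, bond orders sum to 2 (valence 2) → 0 H
  atom 7: C, bond orders sum to 1 (valence 4) → 3 H
  atom 8: C, bond orders sum to 4 (valence 4) → 0 H
  atom 9: F (halogen, monovalent) → 0 H
  atom 10: C, bond orders sum to 4 (valence 4) → 0 H
  atom 11: C, bond orders sum to 4 (valence 4) → 0 H
  atom 12: I (halogen, monovalent) → 0 H
  atom 13: C, bond orders sum to 4 (valence 4) → 0 H
  atom 14: N, bond orders sum to 1 (valence 3) → 2 H
  atom 15: O, bond orders sum to 2 (valence 2) → 0 H
Totals → C:10, H:11, F:1, I:1, N:1, O:2.

C10H11FINO2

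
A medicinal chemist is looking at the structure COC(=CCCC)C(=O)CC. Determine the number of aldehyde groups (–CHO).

Scan the SMILES for the aldehyde motif — none present.
Groups that are present: 1 alkene, 1 ether, 1 ketone.

0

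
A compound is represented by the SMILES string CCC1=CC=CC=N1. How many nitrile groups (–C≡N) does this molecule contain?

0

Scan the SMILES for the nitrile motif — none present.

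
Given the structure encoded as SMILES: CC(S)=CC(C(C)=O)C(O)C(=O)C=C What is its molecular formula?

Walk through each heavy atom and fill implicit hydrogens from standard valence (C 4, N 3, O 2, S 2, halogen 1):
  atom 1: C, bond orders sum to 1 (valence 4) → 3 H
  atom 2: C, bond orders sum to 4 (valence 4) → 0 H
  atom 3: S, bond orders sum to 1 (valence 2) → 1 H
  atom 4: C, bond orders sum to 3 (valence 4) → 1 H
  atom 5: C, bond orders sum to 3 (valence 4) → 1 H
  atom 6: C, bond orders sum to 4 (valence 4) → 0 H
  atom 7: C, bond orders sum to 1 (valence 4) → 3 H
  atom 8: O, bond orders sum to 2 (valence 2) → 0 H
  atom 9: C, bond orders sum to 3 (valence 4) → 1 H
  atom 10: O, bond orders sum to 1 (valence 2) → 1 H
  atom 11: C, bond orders sum to 4 (valence 4) → 0 H
  atom 12: O, bond orders sum to 2 (valence 2) → 0 H
  atom 13: C, bond orders sum to 3 (valence 4) → 1 H
  atom 14: C, bond orders sum to 2 (valence 4) → 2 H
Totals → C:10, H:14, O:3, S:1.

C10H14O3S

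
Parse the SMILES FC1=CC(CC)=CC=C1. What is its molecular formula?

Walk through each heavy atom and fill implicit hydrogens from standard valence (C 4, N 3, O 2, S 2, halogen 1):
  atom 1: F (halogen, monovalent) → 0 H
  atom 2: C, bond orders sum to 4 (valence 4) → 0 H
  atom 3: C, bond orders sum to 3 (valence 4) → 1 H
  atom 4: C, bond orders sum to 4 (valence 4) → 0 H
  atom 5: C, bond orders sum to 2 (valence 4) → 2 H
  atom 6: C, bond orders sum to 1 (valence 4) → 3 H
  atom 7: C, bond orders sum to 3 (valence 4) → 1 H
  atom 8: C, bond orders sum to 3 (valence 4) → 1 H
  atom 9: C, bond orders sum to 3 (valence 4) → 1 H
Totals → C:8, H:9, F:1.

C8H9F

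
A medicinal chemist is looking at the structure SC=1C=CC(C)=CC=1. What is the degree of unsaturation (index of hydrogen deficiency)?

Molecular formula: C7H8S.
DoU = (2C + 2 + N − H − X) / 2, where X is the halogen count and O/S are ignored.
    = (2·7 + 2 + 0 − 8 − 0) / 2 = 8 / 2 = 4.

4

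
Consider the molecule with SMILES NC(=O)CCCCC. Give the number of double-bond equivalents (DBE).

1

Degree of unsaturation = (number of rings) + (number of π bonds).
Ring closures in the SMILES: 0.
π bonds: 1 double bond (each 1 DoU) → 1 DoU from unsaturation.
Total DoU = 0 + 1 = 1.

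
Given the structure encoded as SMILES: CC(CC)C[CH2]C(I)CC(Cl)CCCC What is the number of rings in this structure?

0

In SMILES, each pair of matching ring-closure digits denotes one ring-closing bond; the number of such bonds equals the number of independent rings.
Ring-closure bonds here: 0.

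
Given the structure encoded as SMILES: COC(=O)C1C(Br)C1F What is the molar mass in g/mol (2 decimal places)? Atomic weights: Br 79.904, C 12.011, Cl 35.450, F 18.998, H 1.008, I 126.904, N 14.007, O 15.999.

197.00 g/mol

First, the molecular formula is C5H6BrFO2 (counting implicit H from valence).
  Br: 1 × 79.904 = 79.904
  C: 5 × 12.011 = 60.055
  F: 1 × 18.998 = 18.998
  H: 6 × 1.008 = 6.048
  O: 2 × 15.999 = 31.998
Sum: 1×79.904 + 5×12.011 + 1×18.998 + 6×1.008 + 2×15.999 = 197.003 → 197.00 g/mol.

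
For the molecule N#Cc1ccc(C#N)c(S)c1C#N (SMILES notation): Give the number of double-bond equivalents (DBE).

Molecular formula: C9H3N3S.
DoU = (2C + 2 + N − H − X) / 2, where X is the halogen count and O/S are ignored.
    = (2·9 + 2 + 3 − 3 − 0) / 2 = 20 / 2 = 10.

10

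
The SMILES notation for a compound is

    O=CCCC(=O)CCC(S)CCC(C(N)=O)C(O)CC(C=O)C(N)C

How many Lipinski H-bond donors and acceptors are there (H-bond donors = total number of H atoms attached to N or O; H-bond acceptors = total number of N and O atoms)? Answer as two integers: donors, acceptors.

Donors: find every N or O and count the H atoms it carries.
  atom 1 (O): bond orders sum to 2 → 0 H
  atom 6 (O): bond orders sum to 2 → 0 H
  atom 15 (N): bond orders sum to 1 → 2 H
  atom 16 (O): bond orders sum to 2 → 0 H
  atom 18 (O): bond orders sum to 1 → 1 H
  atom 22 (O): bond orders sum to 2 → 0 H
  atom 24 (N): bond orders sum to 1 → 2 H
Lipinski HBD = 5.
Acceptors: N atoms = 2, O atoms = 5 → HBA = 7.

5, 7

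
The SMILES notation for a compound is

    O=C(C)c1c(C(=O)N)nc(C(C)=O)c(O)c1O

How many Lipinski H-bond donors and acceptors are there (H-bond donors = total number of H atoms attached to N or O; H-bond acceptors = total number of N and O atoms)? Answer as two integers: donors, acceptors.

Donors: find every N or O and count the H atoms it carries.
  atom 1 (O): bond orders sum to 2 → 0 H
  atom 7 (O): bond orders sum to 2 → 0 H
  atom 8 (N): bond orders sum to 1 → 2 H
  atom 9 (N): bond orders sum to 3 → 0 H
  atom 13 (O): bond orders sum to 2 → 0 H
  atom 15 (O): bond orders sum to 1 → 1 H
  atom 17 (O): bond orders sum to 1 → 1 H
Lipinski HBD = 4.
Acceptors: N atoms = 2, O atoms = 5 → HBA = 7.

4, 7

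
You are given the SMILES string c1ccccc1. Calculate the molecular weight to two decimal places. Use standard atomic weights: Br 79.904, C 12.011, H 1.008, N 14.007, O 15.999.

First, the molecular formula is C6H6 (counting implicit H from valence).
  C: 6 × 12.011 = 72.066
  H: 6 × 1.008 = 6.048
Sum: 6×12.011 + 6×1.008 = 78.114 → 78.11 g/mol.

78.11 g/mol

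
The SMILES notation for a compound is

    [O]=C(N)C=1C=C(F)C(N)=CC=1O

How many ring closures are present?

In SMILES, each pair of matching ring-closure digits denotes one ring-closing bond; the number of such bonds equals the number of independent rings.
Ring-closure bonds here: 1.

1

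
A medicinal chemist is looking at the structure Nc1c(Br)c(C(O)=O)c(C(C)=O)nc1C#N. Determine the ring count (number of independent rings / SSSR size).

1

In SMILES, each pair of matching ring-closure digits denotes one ring-closing bond; the number of such bonds equals the number of independent rings.
Ring-closure bonds here: 1.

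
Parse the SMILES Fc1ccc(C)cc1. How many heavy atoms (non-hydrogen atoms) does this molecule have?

Every atom symbol written in the SMILES (organic subset) is one heavy atom; implicit H are not written.
Heavy atoms by element → C:7, F:1.
Total: 8.

8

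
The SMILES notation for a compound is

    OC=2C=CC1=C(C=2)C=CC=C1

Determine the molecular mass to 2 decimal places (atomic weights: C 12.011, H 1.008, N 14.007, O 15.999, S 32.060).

144.17 g/mol

First, the molecular formula is C10H8O (counting implicit H from valence).
  C: 10 × 12.011 = 120.110
  H: 8 × 1.008 = 8.064
  O: 1 × 15.999 = 15.999
Sum: 10×12.011 + 8×1.008 + 1×15.999 = 144.173 → 144.17 g/mol.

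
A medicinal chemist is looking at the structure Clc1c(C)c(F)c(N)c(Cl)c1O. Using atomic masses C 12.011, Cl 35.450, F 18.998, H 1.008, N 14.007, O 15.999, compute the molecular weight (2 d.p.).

210.03 g/mol

First, the molecular formula is C7H6Cl2FNO (counting implicit H from valence).
  C: 7 × 12.011 = 84.077
  Cl: 2 × 35.450 = 70.900
  F: 1 × 18.998 = 18.998
  H: 6 × 1.008 = 6.048
  N: 1 × 14.007 = 14.007
  O: 1 × 15.999 = 15.999
Sum: 7×12.011 + 2×35.450 + 1×18.998 + 6×1.008 + 1×14.007 + 1×15.999 = 210.029 → 210.03 g/mol.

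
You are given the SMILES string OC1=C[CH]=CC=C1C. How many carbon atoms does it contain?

7

Count every carbon token in the SMILES (each C, including those in ring-closure positions and inside branches).
Carbon count: 7.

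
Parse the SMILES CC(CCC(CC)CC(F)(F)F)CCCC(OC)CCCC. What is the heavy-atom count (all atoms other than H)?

22

Every atom symbol written in the SMILES (organic subset) is one heavy atom; implicit H are not written.
Heavy atoms by element → C:18, F:3, O:1.
Total: 22.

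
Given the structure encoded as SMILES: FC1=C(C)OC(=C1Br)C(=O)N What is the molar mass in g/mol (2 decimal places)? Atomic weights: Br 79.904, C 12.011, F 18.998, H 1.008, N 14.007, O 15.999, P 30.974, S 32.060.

222.01 g/mol

First, the molecular formula is C6H5BrFNO2 (counting implicit H from valence).
  Br: 1 × 79.904 = 79.904
  C: 6 × 12.011 = 72.066
  F: 1 × 18.998 = 18.998
  H: 5 × 1.008 = 5.040
  N: 1 × 14.007 = 14.007
  O: 2 × 15.999 = 31.998
Sum: 1×79.904 + 6×12.011 + 1×18.998 + 5×1.008 + 1×14.007 + 2×15.999 = 222.013 → 222.01 g/mol.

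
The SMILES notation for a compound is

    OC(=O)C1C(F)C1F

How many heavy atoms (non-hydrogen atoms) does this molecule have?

8

Every atom symbol written in the SMILES (organic subset) is one heavy atom; implicit H are not written.
Heavy atoms by element → C:4, F:2, O:2.
Total: 8.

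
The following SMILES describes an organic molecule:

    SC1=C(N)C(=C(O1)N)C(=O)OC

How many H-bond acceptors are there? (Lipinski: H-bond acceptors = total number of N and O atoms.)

N atoms: 2; O atoms: 3.
Lipinski HBA = 2 + 3 = 5.

5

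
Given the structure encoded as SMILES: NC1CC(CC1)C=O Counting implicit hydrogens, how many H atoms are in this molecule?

Walk through each heavy atom and fill implicit hydrogens from standard valence (C 4, N 3, O 2, S 2, halogen 1):
  atom 1: N, bond orders sum to 1 (valence 3) → 2 H
  atom 2: C, bond orders sum to 3 (valence 4) → 1 H
  atom 3: C, bond orders sum to 2 (valence 4) → 2 H
  atom 4: C, bond orders sum to 3 (valence 4) → 1 H
  atom 5: C, bond orders sum to 2 (valence 4) → 2 H
  atom 6: C, bond orders sum to 2 (valence 4) → 2 H
  atom 7: C, bond orders sum to 3 (valence 4) → 1 H
  atom 8: O, bond orders sum to 2 (valence 2) → 0 H
Total hydrogens: 11.

11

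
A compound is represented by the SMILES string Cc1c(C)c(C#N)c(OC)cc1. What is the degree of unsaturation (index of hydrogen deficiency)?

6

Molecular formula: C10H11NO.
DoU = (2C + 2 + N − H − X) / 2, where X is the halogen count and O/S are ignored.
    = (2·10 + 2 + 1 − 11 − 0) / 2 = 12 / 2 = 6.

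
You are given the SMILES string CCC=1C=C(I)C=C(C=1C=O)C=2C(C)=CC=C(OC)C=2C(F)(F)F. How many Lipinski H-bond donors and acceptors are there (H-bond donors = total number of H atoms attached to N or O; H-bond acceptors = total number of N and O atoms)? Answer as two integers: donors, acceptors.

Donors: find every N or O and count the H atoms it carries.
  atom 11 (O): bond orders sum to 2 → 0 H
  atom 18 (O): bond orders sum to 2 → 0 H
Lipinski HBD = 0.
Acceptors: N atoms = 0, O atoms = 2 → HBA = 2.

0, 2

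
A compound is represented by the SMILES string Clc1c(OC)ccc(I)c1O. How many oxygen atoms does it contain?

2

Scan the SMILES for O atoms (remember two-letter symbols like Cl and Br are single atoms).
Oxygen count: 2.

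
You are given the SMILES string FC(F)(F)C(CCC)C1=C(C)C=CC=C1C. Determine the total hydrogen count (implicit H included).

17

Walk through each heavy atom and fill implicit hydrogens from standard valence (C 4, N 3, O 2, S 2, halogen 1):
  atom 1: F (halogen, monovalent) → 0 H
  atom 2: C, bond orders sum to 4 (valence 4) → 0 H
  atom 3: F (halogen, monovalent) → 0 H
  atom 4: F (halogen, monovalent) → 0 H
  atom 5: C, bond orders sum to 3 (valence 4) → 1 H
  atom 6: C, bond orders sum to 2 (valence 4) → 2 H
  atom 7: C, bond orders sum to 2 (valence 4) → 2 H
  atom 8: C, bond orders sum to 1 (valence 4) → 3 H
  atom 9: C, bond orders sum to 4 (valence 4) → 0 H
  atom 10: C, bond orders sum to 4 (valence 4) → 0 H
  atom 11: C, bond orders sum to 1 (valence 4) → 3 H
  atom 12: C, bond orders sum to 3 (valence 4) → 1 H
  atom 13: C, bond orders sum to 3 (valence 4) → 1 H
  atom 14: C, bond orders sum to 3 (valence 4) → 1 H
  atom 15: C, bond orders sum to 4 (valence 4) → 0 H
  atom 16: C, bond orders sum to 1 (valence 4) → 3 H
Total hydrogens: 17.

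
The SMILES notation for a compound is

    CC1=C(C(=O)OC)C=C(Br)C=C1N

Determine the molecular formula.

Walk through each heavy atom and fill implicit hydrogens from standard valence (C 4, N 3, O 2, S 2, halogen 1):
  atom 1: C, bond orders sum to 1 (valence 4) → 3 H
  atom 2: C, bond orders sum to 4 (valence 4) → 0 H
  atom 3: C, bond orders sum to 4 (valence 4) → 0 H
  atom 4: C, bond orders sum to 4 (valence 4) → 0 H
  atom 5: O, bond orders sum to 2 (valence 2) → 0 H
  atom 6: O, bond orders sum to 2 (valence 2) → 0 H
  atom 7: C, bond orders sum to 1 (valence 4) → 3 H
  atom 8: C, bond orders sum to 3 (valence 4) → 1 H
  atom 9: C, bond orders sum to 4 (valence 4) → 0 H
  atom 10: Br (halogen, monovalent) → 0 H
  atom 11: C, bond orders sum to 3 (valence 4) → 1 H
  atom 12: C, bond orders sum to 4 (valence 4) → 0 H
  atom 13: N, bond orders sum to 1 (valence 3) → 2 H
Totals → C:9, H:10, Br:1, N:1, O:2.
In Hill order: C9H10BrNO2.

C9H10BrNO2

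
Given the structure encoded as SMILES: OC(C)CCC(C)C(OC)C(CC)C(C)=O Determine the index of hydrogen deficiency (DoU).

1

Molecular formula: C13H26O3.
DoU = (2C + 2 + N − H − X) / 2, where X is the halogen count and O/S are ignored.
    = (2·13 + 2 + 0 − 26 − 0) / 2 = 2 / 2 = 1.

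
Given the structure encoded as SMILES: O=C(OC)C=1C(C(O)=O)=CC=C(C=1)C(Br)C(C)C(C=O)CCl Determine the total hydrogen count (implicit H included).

Walk through each heavy atom and fill implicit hydrogens from standard valence (C 4, N 3, O 2, S 2, halogen 1):
  atom 1: O, bond orders sum to 2 (valence 2) → 0 H
  atom 2: C, bond orders sum to 4 (valence 4) → 0 H
  atom 3: O, bond orders sum to 2 (valence 2) → 0 H
  atom 4: C, bond orders sum to 1 (valence 4) → 3 H
  atom 5: C, bond orders sum to 4 (valence 4) → 0 H
  atom 6: C, bond orders sum to 4 (valence 4) → 0 H
  atom 7: C, bond orders sum to 4 (valence 4) → 0 H
  atom 8: O, bond orders sum to 1 (valence 2) → 1 H
  atom 9: O, bond orders sum to 2 (valence 2) → 0 H
  atom 10: C, bond orders sum to 3 (valence 4) → 1 H
  atom 11: C, bond orders sum to 3 (valence 4) → 1 H
  atom 12: C, bond orders sum to 4 (valence 4) → 0 H
  atom 13: C, bond orders sum to 3 (valence 4) → 1 H
  atom 14: C, bond orders sum to 3 (valence 4) → 1 H
  atom 15: Br (halogen, monovalent) → 0 H
  atom 16: C, bond orders sum to 3 (valence 4) → 1 H
  atom 17: C, bond orders sum to 1 (valence 4) → 3 H
  atom 18: C, bond orders sum to 3 (valence 4) → 1 H
  atom 19: C, bond orders sum to 3 (valence 4) → 1 H
  atom 20: O, bond orders sum to 2 (valence 2) → 0 H
  atom 21: C, bond orders sum to 2 (valence 4) → 2 H
  atom 22: Cl (halogen, monovalent) → 0 H
Total hydrogens: 16.

16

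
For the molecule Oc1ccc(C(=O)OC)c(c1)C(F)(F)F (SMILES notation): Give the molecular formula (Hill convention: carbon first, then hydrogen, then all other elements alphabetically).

Walk through each heavy atom and fill implicit hydrogens from standard valence (C 4, N 3, O 2, S 2, halogen 1); for lowercase aromatic atoms, an aromatic c carries 1 H when it has two neighbours and 0 H with three, and aromatic n carries 0 H:
  atom 1: O, bond orders sum to 1 (valence 2) → 1 H
  atom 2: aromatic c, 3 neighbours → 0 H
  atom 3: aromatic c, 2 neighbours → 1 H
  atom 4: aromatic c, 2 neighbours → 1 H
  atom 5: aromatic c, 3 neighbours → 0 H
  atom 6: C, bond orders sum to 4 (valence 4) → 0 H
  atom 7: O, bond orders sum to 2 (valence 2) → 0 H
  atom 8: O, bond orders sum to 2 (valence 2) → 0 H
  atom 9: C, bond orders sum to 1 (valence 4) → 3 H
  atom 10: aromatic c, 3 neighbours → 0 H
  atom 11: aromatic c, 2 neighbours → 1 H
  atom 12: C, bond orders sum to 4 (valence 4) → 0 H
  atom 13: F (halogen, monovalent) → 0 H
  atom 14: F (halogen, monovalent) → 0 H
  atom 15: F (halogen, monovalent) → 0 H
Totals → C:9, H:7, F:3, O:3.
In Hill order: C9H7F3O3.

C9H7F3O3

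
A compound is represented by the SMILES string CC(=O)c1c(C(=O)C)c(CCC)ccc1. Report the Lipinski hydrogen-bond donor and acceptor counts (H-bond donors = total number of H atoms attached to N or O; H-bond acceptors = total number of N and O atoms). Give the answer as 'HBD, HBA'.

Donors: find every N or O and count the H atoms it carries.
  atom 3 (O): bond orders sum to 2 → 0 H
  atom 7 (O): bond orders sum to 2 → 0 H
Lipinski HBD = 0.
Acceptors: N atoms = 0, O atoms = 2 → HBA = 2.

0, 2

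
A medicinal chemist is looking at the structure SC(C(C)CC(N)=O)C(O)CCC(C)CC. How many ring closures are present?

In SMILES, each pair of matching ring-closure digits denotes one ring-closing bond; the number of such bonds equals the number of independent rings.
Ring-closure bonds here: 0.

0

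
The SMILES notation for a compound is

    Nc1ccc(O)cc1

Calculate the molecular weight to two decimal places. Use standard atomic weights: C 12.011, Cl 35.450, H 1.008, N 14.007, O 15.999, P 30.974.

First, the molecular formula is C6H7NO (counting implicit H from valence).
  C: 6 × 12.011 = 72.066
  H: 7 × 1.008 = 7.056
  N: 1 × 14.007 = 14.007
  O: 1 × 15.999 = 15.999
Sum: 6×12.011 + 7×1.008 + 1×14.007 + 1×15.999 = 109.128 → 109.13 g/mol.

109.13 g/mol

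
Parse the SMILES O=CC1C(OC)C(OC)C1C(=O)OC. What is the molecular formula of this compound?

Walk through each heavy atom and fill implicit hydrogens from standard valence (C 4, N 3, O 2, S 2, halogen 1):
  atom 1: O, bond orders sum to 2 (valence 2) → 0 H
  atom 2: C, bond orders sum to 3 (valence 4) → 1 H
  atom 3: C, bond orders sum to 3 (valence 4) → 1 H
  atom 4: C, bond orders sum to 3 (valence 4) → 1 H
  atom 5: O, bond orders sum to 2 (valence 2) → 0 H
  atom 6: C, bond orders sum to 1 (valence 4) → 3 H
  atom 7: C, bond orders sum to 3 (valence 4) → 1 H
  atom 8: O, bond orders sum to 2 (valence 2) → 0 H
  atom 9: C, bond orders sum to 1 (valence 4) → 3 H
  atom 10: C, bond orders sum to 3 (valence 4) → 1 H
  atom 11: C, bond orders sum to 4 (valence 4) → 0 H
  atom 12: O, bond orders sum to 2 (valence 2) → 0 H
  atom 13: O, bond orders sum to 2 (valence 2) → 0 H
  atom 14: C, bond orders sum to 1 (valence 4) → 3 H
Totals → C:9, H:14, O:5.

C9H14O5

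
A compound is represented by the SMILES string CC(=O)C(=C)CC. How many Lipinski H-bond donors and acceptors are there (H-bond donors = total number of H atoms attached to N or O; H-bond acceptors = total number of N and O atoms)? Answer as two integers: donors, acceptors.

Donors: find every N or O and count the H atoms it carries.
  atom 3 (O): bond orders sum to 2 → 0 H
Lipinski HBD = 0.
Acceptors: N atoms = 0, O atoms = 1 → HBA = 1.

0, 1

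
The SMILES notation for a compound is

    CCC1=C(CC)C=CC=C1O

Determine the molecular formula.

C10H14O

Walk through each heavy atom and fill implicit hydrogens from standard valence (C 4, N 3, O 2, S 2, halogen 1):
  atom 1: C, bond orders sum to 1 (valence 4) → 3 H
  atom 2: C, bond orders sum to 2 (valence 4) → 2 H
  atom 3: C, bond orders sum to 4 (valence 4) → 0 H
  atom 4: C, bond orders sum to 4 (valence 4) → 0 H
  atom 5: C, bond orders sum to 2 (valence 4) → 2 H
  atom 6: C, bond orders sum to 1 (valence 4) → 3 H
  atom 7: C, bond orders sum to 3 (valence 4) → 1 H
  atom 8: C, bond orders sum to 3 (valence 4) → 1 H
  atom 9: C, bond orders sum to 3 (valence 4) → 1 H
  atom 10: C, bond orders sum to 4 (valence 4) → 0 H
  atom 11: O, bond orders sum to 1 (valence 2) → 1 H
Totals → C:10, H:14, O:1.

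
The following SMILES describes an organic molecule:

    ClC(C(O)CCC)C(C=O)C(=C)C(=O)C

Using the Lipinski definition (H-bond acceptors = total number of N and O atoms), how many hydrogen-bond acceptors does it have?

3

N atoms: 0; O atoms: 3.
Lipinski HBA = 0 + 3 = 3.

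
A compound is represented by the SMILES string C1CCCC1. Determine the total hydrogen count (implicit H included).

10

Walk through each heavy atom and fill implicit hydrogens from standard valence (C 4, N 3, O 2, S 2, halogen 1):
  atom 1: C, bond orders sum to 2 (valence 4) → 2 H
  atom 2: C, bond orders sum to 2 (valence 4) → 2 H
  atom 3: C, bond orders sum to 2 (valence 4) → 2 H
  atom 4: C, bond orders sum to 2 (valence 4) → 2 H
  atom 5: C, bond orders sum to 2 (valence 4) → 2 H
Total hydrogens: 10.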